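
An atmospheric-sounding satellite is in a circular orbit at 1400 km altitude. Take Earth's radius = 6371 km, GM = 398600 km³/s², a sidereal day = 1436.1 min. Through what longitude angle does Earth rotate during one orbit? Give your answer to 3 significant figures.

Semi-major axis a = 6371 + 1400 = 7771 km. Period T = 2π√(a³/μ) = 2π√(7771³/398600) = 6817.5 s = 113.63 min.
During one orbit Earth rotates (6817.5 / 86166) × 360° = 28.48°.

28.5°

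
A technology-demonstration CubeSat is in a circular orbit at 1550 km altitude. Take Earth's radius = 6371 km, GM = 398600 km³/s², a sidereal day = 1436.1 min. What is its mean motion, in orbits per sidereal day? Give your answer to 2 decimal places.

12.28

Semi-major axis a = 6371 + 1550 = 7921 km. Period T = 2π√(a³/μ) = 2π√(7921³/398600) = 7015.9 s = 116.93 min.
Orbits per sidereal day = 86166 / 7015.9 = 12.282.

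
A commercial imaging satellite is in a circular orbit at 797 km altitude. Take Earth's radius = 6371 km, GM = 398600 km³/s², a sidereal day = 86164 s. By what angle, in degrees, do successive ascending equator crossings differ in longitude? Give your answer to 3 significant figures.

25.2°

Semi-major axis a = 6371 + 797 = 7168 km. Period T = 2π√(a³/μ) = 2π√(7168³/398600) = 6039.6 s = 100.66 min.
During one orbit Earth rotates (6039.6 / 86164) × 360° = 25.23°.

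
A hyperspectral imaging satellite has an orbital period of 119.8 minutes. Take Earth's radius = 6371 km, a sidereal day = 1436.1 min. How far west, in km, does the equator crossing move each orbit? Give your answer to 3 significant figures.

3340 km

T = 119.8 min = 7188.0 s.
During one orbit Earth rotates (7188.0 / 86166) × 360° = 30.03°.
At the equator that is 30.03° × (2π·6371/360) km/° = 30.03 × 111.2 = 3339 km.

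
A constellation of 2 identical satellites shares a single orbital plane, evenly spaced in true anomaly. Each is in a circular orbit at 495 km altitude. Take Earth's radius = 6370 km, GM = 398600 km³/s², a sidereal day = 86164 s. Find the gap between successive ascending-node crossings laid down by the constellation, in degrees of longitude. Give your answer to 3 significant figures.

11.8°

Semi-major axis a = 6370 + 495 = 6865 km. Period T = 2π√(a³/μ) = 2π√(6865³/398600) = 5660.7 s = 94.35 min.
Single-satellite node shift = (5660.7/86164) × 360° = 23.65°.
With 2 satellites evenly phased, successive equator crossings are 23.65/2 = 11.825° apart.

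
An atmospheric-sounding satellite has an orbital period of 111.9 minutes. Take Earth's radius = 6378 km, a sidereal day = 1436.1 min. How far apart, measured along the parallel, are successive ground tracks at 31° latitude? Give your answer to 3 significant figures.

T = 111.9 min = 6714.0 s.
Node shift per orbit = (6714.0/86166) × 360° = 28.05°.
Equatorial spacing = 28.05 × 111.3 km/° = 3123 km.
At 31° latitude, spacing = 3123 × cos(31°) = 2677 km.

2680 km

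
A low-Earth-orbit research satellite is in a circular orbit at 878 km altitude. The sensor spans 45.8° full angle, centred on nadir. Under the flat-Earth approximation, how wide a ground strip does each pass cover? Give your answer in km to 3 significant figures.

Half-angle = 45.8°/2 = 22.9°.
Swath width ≈ 2h·tan(θ/2) = 2 × 878 × tan(22.9°) = 741.8 km.

742 km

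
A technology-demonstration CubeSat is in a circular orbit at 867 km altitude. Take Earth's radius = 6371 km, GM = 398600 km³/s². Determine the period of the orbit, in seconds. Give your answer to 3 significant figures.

6130 seconds

Semi-major axis a = 6371 + 867 = 7238 km. Period T = 2π√(a³/μ) = 2π√(7238³/398600) = 6128.3 s = 102.14 min.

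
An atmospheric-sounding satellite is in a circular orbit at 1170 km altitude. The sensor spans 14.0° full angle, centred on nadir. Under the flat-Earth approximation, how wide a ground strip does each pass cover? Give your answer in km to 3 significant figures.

287 km

Half-angle = 14.0°/2 = 7°.
Swath width ≈ 2h·tan(θ/2) = 2 × 1170 × tan(7°) = 287.3 km.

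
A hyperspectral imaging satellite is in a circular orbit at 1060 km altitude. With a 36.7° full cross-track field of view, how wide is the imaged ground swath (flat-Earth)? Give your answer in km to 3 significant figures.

703 km

Half-angle = 36.7°/2 = 18.35°.
Swath width ≈ 2h·tan(θ/2) = 2 × 1060 × tan(18.35°) = 703.2 km.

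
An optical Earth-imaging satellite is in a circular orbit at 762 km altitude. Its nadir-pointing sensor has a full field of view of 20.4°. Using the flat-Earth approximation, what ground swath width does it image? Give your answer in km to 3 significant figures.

274 km

Half-angle = 20.4°/2 = 10.2°.
Swath width ≈ 2h·tan(θ/2) = 2 × 762 × tan(10.2°) = 274.2 km.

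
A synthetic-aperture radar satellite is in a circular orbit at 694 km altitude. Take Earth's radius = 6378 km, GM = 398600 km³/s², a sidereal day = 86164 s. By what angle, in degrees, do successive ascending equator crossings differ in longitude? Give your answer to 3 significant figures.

Semi-major axis a = 6378 + 694 = 7072 km. Period T = 2π√(a³/μ) = 2π√(7072³/398600) = 5918.7 s = 98.64 min.
During one orbit Earth rotates (5918.7 / 86164) × 360° = 24.73°.

24.7°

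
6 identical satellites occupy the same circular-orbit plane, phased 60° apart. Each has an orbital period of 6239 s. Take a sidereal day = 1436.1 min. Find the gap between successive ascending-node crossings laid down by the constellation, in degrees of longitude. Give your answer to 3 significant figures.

4.34°

Single-satellite node shift = (6239.0/86166) × 360° = 26.07°.
With 6 satellites evenly phased, successive equator crossings are 26.07/6 = 4.344° apart.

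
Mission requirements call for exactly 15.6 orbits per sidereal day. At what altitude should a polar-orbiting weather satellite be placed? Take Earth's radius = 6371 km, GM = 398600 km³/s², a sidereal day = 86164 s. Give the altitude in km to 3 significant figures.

382 km

Required period T = 86164 / 15.6 = 5523.3 s.
From T = 2π√(a³/μ): a = (μ T²/4π²)^(1/3) = (398600 × 5523.3² / 4π²)^(1/3) = 6753 km.
Altitude h = a − R = 6753 − 6371 = 382 km.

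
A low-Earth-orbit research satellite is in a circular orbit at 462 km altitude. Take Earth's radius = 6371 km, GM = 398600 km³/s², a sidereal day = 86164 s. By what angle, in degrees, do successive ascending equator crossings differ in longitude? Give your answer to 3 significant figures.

Semi-major axis a = 6371 + 462 = 6833 km. Period T = 2π√(a³/μ) = 2π√(6833³/398600) = 5621.2 s = 93.69 min.
During one orbit Earth rotates (5621.2 / 86164) × 360° = 23.49°.

23.5°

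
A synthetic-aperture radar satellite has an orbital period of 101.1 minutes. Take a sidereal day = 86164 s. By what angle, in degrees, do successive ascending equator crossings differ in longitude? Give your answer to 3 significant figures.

25.3°

T = 101.1 min = 6066.0 s.
During one orbit Earth rotates (6066.0 / 86164) × 360° = 25.34°.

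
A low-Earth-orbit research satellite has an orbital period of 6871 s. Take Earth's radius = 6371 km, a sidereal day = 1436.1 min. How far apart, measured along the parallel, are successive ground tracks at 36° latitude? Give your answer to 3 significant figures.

2580 km

Node shift per orbit = (6871.0/86166) × 360° = 28.71°.
Equatorial spacing = 28.71 × 111.2 km/° = 3192 km.
At 36° latitude, spacing = 3192 × cos(36°) = 2582 km.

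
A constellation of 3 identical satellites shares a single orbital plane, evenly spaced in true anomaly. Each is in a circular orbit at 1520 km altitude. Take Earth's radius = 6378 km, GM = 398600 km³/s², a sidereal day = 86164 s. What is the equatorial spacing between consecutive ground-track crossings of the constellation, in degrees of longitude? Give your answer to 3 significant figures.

Semi-major axis a = 6378 + 1520 = 7898 km. Period T = 2π√(a³/μ) = 2π√(7898³/398600) = 6985.3 s = 116.42 min.
Single-satellite node shift = (6985.3/86164) × 360° = 29.19°.
With 3 satellites evenly phased, successive equator crossings are 29.19/3 = 9.728° apart.

9.73°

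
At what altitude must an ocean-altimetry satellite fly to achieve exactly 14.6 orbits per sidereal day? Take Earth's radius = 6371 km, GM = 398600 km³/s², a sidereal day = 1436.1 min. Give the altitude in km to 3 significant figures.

Required period T = 86166 / 14.6 = 5901.8 s.
From T = 2π√(a³/μ): a = (μ T²/4π²)^(1/3) = (398600 × 5901.8² / 4π²)^(1/3) = 7059 km.
Altitude h = a − R = 7059 − 6371 = 688 km.

688 km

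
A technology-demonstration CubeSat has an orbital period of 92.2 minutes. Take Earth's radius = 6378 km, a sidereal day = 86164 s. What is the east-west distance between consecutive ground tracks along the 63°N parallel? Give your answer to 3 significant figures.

T = 92.2 min = 5532.0 s.
Node shift per orbit = (5532.0/86164) × 360° = 23.11°.
Equatorial spacing = 23.11 × 111.3 km/° = 2573 km.
At 63° latitude, spacing = 2573 × cos(63°) = 1168 km.

1170 km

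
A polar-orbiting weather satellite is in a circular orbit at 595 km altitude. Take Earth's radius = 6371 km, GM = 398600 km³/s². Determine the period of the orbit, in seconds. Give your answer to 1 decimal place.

Semi-major axis a = 6371 + 595 = 6966 km. Period T = 2π√(a³/μ) = 2π√(6966³/398600) = 5786.1 s = 96.44 min.

5786.1 seconds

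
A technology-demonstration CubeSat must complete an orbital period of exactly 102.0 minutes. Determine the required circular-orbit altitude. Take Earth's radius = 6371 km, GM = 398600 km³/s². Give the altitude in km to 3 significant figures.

T = 102.0 min = 6120.0 s.
From T = 2π√(a³/μ): a = (μ T²/4π²)^(1/3) = (398600 × 6120.0² / 4π²)^(1/3) = 7231 km.
Altitude h = a − R = 7231 − 6371 = 860 km.

860 km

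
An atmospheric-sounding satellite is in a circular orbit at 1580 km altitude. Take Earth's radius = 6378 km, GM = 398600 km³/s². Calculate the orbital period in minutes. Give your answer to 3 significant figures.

Semi-major axis a = 6378 + 1580 = 7958 km. Period T = 2π√(a³/μ) = 2π√(7958³/398600) = 7065.1 s = 117.75 min.

118 min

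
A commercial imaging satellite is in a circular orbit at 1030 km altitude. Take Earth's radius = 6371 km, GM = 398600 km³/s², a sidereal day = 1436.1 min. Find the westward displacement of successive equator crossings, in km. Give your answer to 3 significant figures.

2940 km

Semi-major axis a = 6371 + 1030 = 7401 km. Period T = 2π√(a³/μ) = 2π√(7401³/398600) = 6336.5 s = 105.61 min.
During one orbit Earth rotates (6336.5 / 86166) × 360° = 26.47°.
At the equator that is 26.47° × (2π·6371/360) km/° = 26.47 × 111.2 = 2944 km.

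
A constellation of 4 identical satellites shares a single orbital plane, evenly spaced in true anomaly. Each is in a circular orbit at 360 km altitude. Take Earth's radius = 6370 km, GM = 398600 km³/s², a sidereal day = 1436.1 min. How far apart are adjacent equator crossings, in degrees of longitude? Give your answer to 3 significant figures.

5.74°

Semi-major axis a = 6370 + 360 = 6730 km. Period T = 2π√(a³/μ) = 2π√(6730³/398600) = 5494.6 s = 91.58 min.
Single-satellite node shift = (5494.6/86166) × 360° = 22.96°.
With 4 satellites evenly phased, successive equator crossings are 22.96/4 = 5.739° apart.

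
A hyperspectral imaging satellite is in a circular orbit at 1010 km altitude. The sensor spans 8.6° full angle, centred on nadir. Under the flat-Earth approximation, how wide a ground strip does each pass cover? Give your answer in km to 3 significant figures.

Half-angle = 8.6°/2 = 4.3°.
Swath width ≈ 2h·tan(θ/2) = 2 × 1010 × tan(4.3°) = 151.9 km.

152 km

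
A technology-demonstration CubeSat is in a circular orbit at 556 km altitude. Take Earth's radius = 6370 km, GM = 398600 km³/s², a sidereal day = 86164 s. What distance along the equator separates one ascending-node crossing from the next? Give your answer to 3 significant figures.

2660 km

Semi-major axis a = 6370 + 556 = 6926 km. Period T = 2π√(a³/μ) = 2π√(6926³/398600) = 5736.3 s = 95.61 min.
During one orbit Earth rotates (5736.3 / 86164) × 360° = 23.97°.
At the equator that is 23.97° × (2π·6370/360) km/° = 23.97 × 111.2 = 2665 km.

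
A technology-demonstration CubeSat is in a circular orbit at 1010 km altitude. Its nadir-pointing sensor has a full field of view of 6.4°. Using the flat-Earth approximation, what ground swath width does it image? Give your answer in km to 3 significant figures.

Half-angle = 6.4°/2 = 3.2°.
Swath width ≈ 2h·tan(θ/2) = 2 × 1010 × tan(3.2°) = 112.9 km.

113 km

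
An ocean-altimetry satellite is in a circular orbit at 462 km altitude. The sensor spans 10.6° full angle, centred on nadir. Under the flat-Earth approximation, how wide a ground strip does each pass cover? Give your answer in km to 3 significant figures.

Half-angle = 10.6°/2 = 5.3°.
Swath width ≈ 2h·tan(θ/2) = 2 × 462 × tan(5.3°) = 85.7 km.

85.7 km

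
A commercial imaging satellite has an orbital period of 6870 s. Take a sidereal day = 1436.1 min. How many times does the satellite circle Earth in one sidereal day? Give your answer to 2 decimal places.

12.54

Orbits per sidereal day = 86166 / 6870.0 = 12.542.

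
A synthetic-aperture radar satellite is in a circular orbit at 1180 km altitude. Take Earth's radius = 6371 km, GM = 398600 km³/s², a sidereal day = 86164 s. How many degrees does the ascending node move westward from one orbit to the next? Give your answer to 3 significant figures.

Semi-major axis a = 6371 + 1180 = 7551 km. Period T = 2π√(a³/μ) = 2π√(7551³/398600) = 6530.1 s = 108.83 min.
During one orbit Earth rotates (6530.1 / 86164) × 360° = 27.28°.

27.3°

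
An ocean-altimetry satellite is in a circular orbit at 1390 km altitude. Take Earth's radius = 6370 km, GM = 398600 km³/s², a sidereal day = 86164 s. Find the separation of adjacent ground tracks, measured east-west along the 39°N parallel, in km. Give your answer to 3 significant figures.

2460 km

Semi-major axis a = 6370 + 1390 = 7760 km. Period T = 2π√(a³/μ) = 2π√(7760³/398600) = 6803.1 s = 113.38 min.
Node shift per orbit = (6803.1/86164) × 360° = 28.42°.
Equatorial spacing = 28.42 × 111.2 km/° = 3160 km.
At 39° latitude, spacing = 3160 × cos(39°) = 2456 km.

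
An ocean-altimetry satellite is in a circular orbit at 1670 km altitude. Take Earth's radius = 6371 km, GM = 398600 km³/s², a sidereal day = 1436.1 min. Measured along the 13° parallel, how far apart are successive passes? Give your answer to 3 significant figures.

3250 km

Semi-major axis a = 6371 + 1670 = 8041 km. Period T = 2π√(a³/μ) = 2π√(8041³/398600) = 7175.9 s = 119.60 min.
Node shift per orbit = (7175.9/86166) × 360° = 29.98°.
Equatorial spacing = 29.98 × 111.2 km/° = 3334 km.
At 13° latitude, spacing = 3334 × cos(13°) = 3248 km.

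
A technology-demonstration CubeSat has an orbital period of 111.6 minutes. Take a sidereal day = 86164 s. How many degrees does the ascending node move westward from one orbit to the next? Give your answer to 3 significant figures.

28.0°

T = 111.6 min = 6696.0 s.
During one orbit Earth rotates (6696.0 / 86164) × 360° = 27.98°.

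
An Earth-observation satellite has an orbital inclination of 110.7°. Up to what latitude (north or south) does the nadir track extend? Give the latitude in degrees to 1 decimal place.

Retrograde orbit: the ground track reaches ±(180° − i) = ±(180 − 110.7) = ±69.3°.

69.3°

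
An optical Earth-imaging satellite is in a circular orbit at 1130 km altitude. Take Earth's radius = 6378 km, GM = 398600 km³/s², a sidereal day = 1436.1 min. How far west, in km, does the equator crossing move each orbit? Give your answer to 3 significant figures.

Semi-major axis a = 6378 + 1130 = 7508 km. Period T = 2π√(a³/μ) = 2π√(7508³/398600) = 6474.4 s = 107.91 min.
During one orbit Earth rotates (6474.4 / 86166) × 360° = 27.05°.
At the equator that is 27.05° × (2π·6378/360) km/° = 27.05 × 111.3 = 3011 km.

3010 km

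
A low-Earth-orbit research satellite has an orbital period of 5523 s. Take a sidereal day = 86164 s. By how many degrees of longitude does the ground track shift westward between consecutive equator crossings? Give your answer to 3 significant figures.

23.1°

During one orbit Earth rotates (5523.0 / 86164) × 360° = 23.08°.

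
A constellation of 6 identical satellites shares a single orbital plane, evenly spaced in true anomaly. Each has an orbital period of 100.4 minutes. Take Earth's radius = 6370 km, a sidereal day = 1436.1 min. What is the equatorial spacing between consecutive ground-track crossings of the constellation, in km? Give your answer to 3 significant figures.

466 km

T = 100.4 min = 6024.0 s.
Single-satellite node shift = (6024.0/86166) × 360° = 25.17°.
With 6 satellites evenly phased, successive equator crossings are 25.17/6 = 4.195° apart.
That is 4.195 × 111.2 = 466 km at the equator.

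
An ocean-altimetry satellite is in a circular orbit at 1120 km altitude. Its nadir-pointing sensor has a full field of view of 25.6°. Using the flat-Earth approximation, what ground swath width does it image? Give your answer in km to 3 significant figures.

509 km

Half-angle = 25.6°/2 = 12.8°.
Swath width ≈ 2h·tan(θ/2) = 2 × 1120 × tan(12.8°) = 508.9 km.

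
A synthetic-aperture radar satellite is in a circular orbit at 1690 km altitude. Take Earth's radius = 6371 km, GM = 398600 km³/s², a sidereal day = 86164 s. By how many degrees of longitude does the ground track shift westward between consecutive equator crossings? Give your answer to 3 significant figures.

30.1°

Semi-major axis a = 6371 + 1690 = 8061 km. Period T = 2π√(a³/μ) = 2π√(8061³/398600) = 7202.7 s = 120.04 min.
During one orbit Earth rotates (7202.7 / 86164) × 360° = 30.09°.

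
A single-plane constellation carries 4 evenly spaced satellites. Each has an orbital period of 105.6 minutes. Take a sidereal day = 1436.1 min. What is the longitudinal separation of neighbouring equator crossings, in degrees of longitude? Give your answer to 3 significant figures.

6.62°

T = 105.6 min = 6336.0 s.
Single-satellite node shift = (6336.0/86166) × 360° = 26.47°.
With 4 satellites evenly phased, successive equator crossings are 26.47/4 = 6.618° apart.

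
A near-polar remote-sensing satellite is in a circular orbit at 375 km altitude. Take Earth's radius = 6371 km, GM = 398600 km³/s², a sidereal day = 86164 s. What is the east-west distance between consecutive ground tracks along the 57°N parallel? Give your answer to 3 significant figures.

1400 km

Semi-major axis a = 6371 + 375 = 6746 km. Period T = 2π√(a³/μ) = 2π√(6746³/398600) = 5514.2 s = 91.90 min.
Node shift per orbit = (5514.2/86164) × 360° = 23.04°.
Equatorial spacing = 23.04 × 111.2 km/° = 2562 km.
At 57° latitude, spacing = 2562 × cos(57°) = 1395 km.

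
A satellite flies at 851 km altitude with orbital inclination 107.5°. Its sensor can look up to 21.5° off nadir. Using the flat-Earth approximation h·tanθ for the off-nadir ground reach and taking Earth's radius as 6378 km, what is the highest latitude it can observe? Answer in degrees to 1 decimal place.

Retrograde orbit: the ground track reaches ±(180° − i) = ±(180 − 107.5) = ±72.5°.
Sensor half-swath on the ground ≈ 851·tan(21.5°) = 335 km = 3.01° of latitude.
Maximum observable latitude ≈ 72.5 + 3.01 = 75.5°.

75.5°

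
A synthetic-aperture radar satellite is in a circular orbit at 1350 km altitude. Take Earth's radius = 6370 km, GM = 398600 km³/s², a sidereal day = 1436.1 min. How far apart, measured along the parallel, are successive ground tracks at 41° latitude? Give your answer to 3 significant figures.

Semi-major axis a = 6370 + 1350 = 7720 km. Period T = 2π√(a³/μ) = 2π√(7720³/398600) = 6750.5 s = 112.51 min.
Node shift per orbit = (6750.5/86166) × 360° = 28.20°.
Equatorial spacing = 28.20 × 111.2 km/° = 3136 km.
At 41° latitude, spacing = 3136 × cos(41°) = 2366 km.

2370 km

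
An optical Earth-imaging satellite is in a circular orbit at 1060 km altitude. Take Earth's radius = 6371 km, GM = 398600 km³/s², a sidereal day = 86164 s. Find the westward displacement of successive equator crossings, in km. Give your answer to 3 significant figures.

Semi-major axis a = 6371 + 1060 = 7431 km. Period T = 2π√(a³/μ) = 2π√(7431³/398600) = 6375.0 s = 106.25 min.
During one orbit Earth rotates (6375.0 / 86164) × 360° = 26.64°.
At the equator that is 26.64° × (2π·6371/360) km/° = 26.64 × 111.2 = 2962 km.

2960 km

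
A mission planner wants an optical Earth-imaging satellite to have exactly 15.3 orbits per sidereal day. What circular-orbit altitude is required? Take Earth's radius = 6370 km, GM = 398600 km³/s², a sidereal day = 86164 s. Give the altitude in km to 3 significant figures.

471 km

Required period T = 86164 / 15.3 = 5631.6 s.
From T = 2π√(a³/μ): a = (μ T²/4π²)^(1/3) = (398600 × 5631.6² / 4π²)^(1/3) = 6841 km.
Altitude h = a − R = 6841 − 6370 = 471 km.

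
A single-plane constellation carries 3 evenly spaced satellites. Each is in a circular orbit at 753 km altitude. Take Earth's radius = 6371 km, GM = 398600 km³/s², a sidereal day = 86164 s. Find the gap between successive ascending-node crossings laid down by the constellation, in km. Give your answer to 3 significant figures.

Semi-major axis a = 6371 + 753 = 7124 km. Period T = 2π√(a³/μ) = 2π√(7124³/398600) = 5984.1 s = 99.73 min.
Single-satellite node shift = (5984.1/86164) × 360° = 25.00°.
With 3 satellites evenly phased, successive equator crossings are 25.00/3 = 8.334° apart.
That is 8.334 × 111.2 = 927 km at the equator.

927 km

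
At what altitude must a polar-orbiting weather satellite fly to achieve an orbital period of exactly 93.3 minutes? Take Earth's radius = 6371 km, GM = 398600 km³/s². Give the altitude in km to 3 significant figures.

443 km

T = 93.3 min = 5598.0 s.
From T = 2π√(a³/μ): a = (μ T²/4π²)^(1/3) = (398600 × 5598.0² / 4π²)^(1/3) = 6814 km.
Altitude h = a − R = 6814 − 6371 = 443 km.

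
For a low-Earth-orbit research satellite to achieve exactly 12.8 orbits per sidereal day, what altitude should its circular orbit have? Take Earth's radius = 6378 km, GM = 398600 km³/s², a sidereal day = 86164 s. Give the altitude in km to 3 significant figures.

1330 km

Required period T = 86164 / 12.8 = 6731.6 s.
From T = 2π√(a³/μ): a = (μ T²/4π²)^(1/3) = (398600 × 6731.6² / 4π²)^(1/3) = 7706 km.
Altitude h = a − R = 7706 − 6378 = 1328 km.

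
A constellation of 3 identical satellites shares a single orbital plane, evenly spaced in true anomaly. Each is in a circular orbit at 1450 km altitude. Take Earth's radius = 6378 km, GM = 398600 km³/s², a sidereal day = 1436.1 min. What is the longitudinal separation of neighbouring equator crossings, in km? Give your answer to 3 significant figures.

Semi-major axis a = 6378 + 1450 = 7828 km. Period T = 2π√(a³/μ) = 2π√(7828³/398600) = 6892.7 s = 114.88 min.
Single-satellite node shift = (6892.7/86166) × 360° = 28.80°.
With 3 satellites evenly phased, successive equator crossings are 28.80/3 = 9.599° apart.
That is 9.599 × 111.3 = 1069 km at the equator.

1070 km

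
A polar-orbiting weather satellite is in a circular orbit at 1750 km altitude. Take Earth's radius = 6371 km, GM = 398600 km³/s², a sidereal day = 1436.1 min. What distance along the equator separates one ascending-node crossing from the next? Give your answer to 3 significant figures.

Semi-major axis a = 6371 + 1750 = 8121 km. Period T = 2π√(a³/μ) = 2π√(8121³/398600) = 7283.3 s = 121.39 min.
During one orbit Earth rotates (7283.3 / 86166) × 360° = 30.43°.
At the equator that is 30.43° × (2π·6371/360) km/° = 30.43 × 111.2 = 3384 km.

3380 km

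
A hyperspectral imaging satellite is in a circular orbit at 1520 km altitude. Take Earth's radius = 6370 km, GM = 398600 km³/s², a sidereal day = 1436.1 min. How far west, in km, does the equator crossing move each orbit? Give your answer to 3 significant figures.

Semi-major axis a = 6370 + 1520 = 7890 km. Period T = 2π√(a³/μ) = 2π√(7890³/398600) = 6974.7 s = 116.25 min.
During one orbit Earth rotates (6974.7 / 86166) × 360° = 29.14°.
At the equator that is 29.14° × (2π·6370/360) km/° = 29.14 × 111.2 = 3240 km.

3240 km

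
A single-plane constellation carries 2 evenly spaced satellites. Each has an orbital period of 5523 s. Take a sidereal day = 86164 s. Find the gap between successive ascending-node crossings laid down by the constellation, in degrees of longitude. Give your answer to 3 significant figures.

Single-satellite node shift = (5523.0/86164) × 360° = 23.08°.
With 2 satellites evenly phased, successive equator crossings are 23.08/2 = 11.538° apart.

11.5°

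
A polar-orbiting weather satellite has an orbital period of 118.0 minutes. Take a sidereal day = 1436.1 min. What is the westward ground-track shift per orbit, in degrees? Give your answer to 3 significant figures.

29.6°

T = 118.0 min = 7080.0 s.
During one orbit Earth rotates (7080.0 / 86166) × 360° = 29.58°.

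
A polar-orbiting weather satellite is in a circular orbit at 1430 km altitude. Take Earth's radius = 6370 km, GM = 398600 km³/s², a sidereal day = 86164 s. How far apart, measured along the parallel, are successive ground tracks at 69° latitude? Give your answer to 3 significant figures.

1140 km

Semi-major axis a = 6370 + 1430 = 7800 km. Period T = 2π√(a³/μ) = 2π√(7800³/398600) = 6855.7 s = 114.26 min.
Node shift per orbit = (6855.7/86164) × 360° = 28.64°.
Equatorial spacing = 28.64 × 111.2 km/° = 3185 km.
At 69° latitude, spacing = 3185 × cos(69°) = 1141 km.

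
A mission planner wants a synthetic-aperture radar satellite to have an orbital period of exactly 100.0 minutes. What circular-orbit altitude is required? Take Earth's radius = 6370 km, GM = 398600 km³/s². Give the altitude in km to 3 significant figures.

T = 100.0 min = 6000.0 s.
From T = 2π√(a³/μ): a = (μ T²/4π²)^(1/3) = (398600 × 6000.0² / 4π²)^(1/3) = 7137 km.
Altitude h = a − R = 7137 − 6370 = 767 km.

767 km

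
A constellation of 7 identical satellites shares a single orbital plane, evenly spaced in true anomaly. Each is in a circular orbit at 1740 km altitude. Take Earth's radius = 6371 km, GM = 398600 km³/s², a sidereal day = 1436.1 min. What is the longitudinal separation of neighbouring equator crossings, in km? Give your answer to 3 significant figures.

Semi-major axis a = 6371 + 1740 = 8111 km. Period T = 2π√(a³/μ) = 2π√(8111³/398600) = 7269.8 s = 121.16 min.
Single-satellite node shift = (7269.8/86166) × 360° = 30.37°.
With 7 satellites evenly phased, successive equator crossings are 30.37/7 = 4.339° apart.
That is 4.339 × 111.2 = 482 km at the equator.

482 km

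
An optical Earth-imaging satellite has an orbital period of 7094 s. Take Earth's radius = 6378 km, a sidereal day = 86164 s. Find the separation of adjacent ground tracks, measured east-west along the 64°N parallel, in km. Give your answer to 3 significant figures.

1450 km

Node shift per orbit = (7094.0/86164) × 360° = 29.64°.
Equatorial spacing = 29.64 × 111.3 km/° = 3299 km.
At 64° latitude, spacing = 3299 × cos(64°) = 1446 km.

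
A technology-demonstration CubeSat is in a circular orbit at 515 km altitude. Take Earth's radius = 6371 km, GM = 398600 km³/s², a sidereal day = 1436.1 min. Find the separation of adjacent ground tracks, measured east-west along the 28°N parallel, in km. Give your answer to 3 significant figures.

Semi-major axis a = 6371 + 515 = 6886 km. Period T = 2π√(a³/μ) = 2π√(6886³/398600) = 5686.7 s = 94.78 min.
Node shift per orbit = (5686.7/86166) × 360° = 23.76°.
Equatorial spacing = 23.76 × 111.2 km/° = 2642 km.
At 28° latitude, spacing = 2642 × cos(28°) = 2333 km.

2330 km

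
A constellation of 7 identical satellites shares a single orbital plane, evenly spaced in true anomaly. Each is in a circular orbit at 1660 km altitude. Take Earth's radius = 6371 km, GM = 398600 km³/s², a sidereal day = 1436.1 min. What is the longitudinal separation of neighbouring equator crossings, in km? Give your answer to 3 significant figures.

475 km

Semi-major axis a = 6371 + 1660 = 8031 km. Period T = 2π√(a³/μ) = 2π√(8031³/398600) = 7162.5 s = 119.38 min.
Single-satellite node shift = (7162.5/86166) × 360° = 29.92°.
With 7 satellites evenly phased, successive equator crossings are 29.92/7 = 4.275° apart.
That is 4.275 × 111.2 = 475 km at the equator.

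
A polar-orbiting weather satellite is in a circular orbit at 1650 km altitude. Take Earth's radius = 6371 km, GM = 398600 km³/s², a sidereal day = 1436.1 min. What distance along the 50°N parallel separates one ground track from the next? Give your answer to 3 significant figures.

Semi-major axis a = 6371 + 1650 = 8021 km. Period T = 2π√(a³/μ) = 2π√(8021³/398600) = 7149.1 s = 119.15 min.
Node shift per orbit = (7149.1/86166) × 360° = 29.87°.
Equatorial spacing = 29.87 × 111.2 km/° = 3321 km.
At 50° latitude, spacing = 3321 × cos(50°) = 2135 km.

2130 km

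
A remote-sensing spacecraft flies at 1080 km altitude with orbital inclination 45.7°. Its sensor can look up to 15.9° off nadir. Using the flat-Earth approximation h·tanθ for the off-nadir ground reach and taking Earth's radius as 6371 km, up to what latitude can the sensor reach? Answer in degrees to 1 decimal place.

48.5°

For a prograde orbit the ground track reaches latitude ±i = ±45.7°.
Sensor half-swath on the ground ≈ 1080·tan(15.9°) = 308 km = 2.77° of latitude.
Maximum observable latitude ≈ 45.7 + 2.77 = 48.5°.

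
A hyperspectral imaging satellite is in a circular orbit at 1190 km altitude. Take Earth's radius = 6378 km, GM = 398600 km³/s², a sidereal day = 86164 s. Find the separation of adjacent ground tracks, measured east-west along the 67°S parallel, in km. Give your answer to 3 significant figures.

1190 km

Semi-major axis a = 6378 + 1190 = 7568 km. Period T = 2π√(a³/μ) = 2π√(7568³/398600) = 6552.1 s = 109.20 min.
Node shift per orbit = (6552.1/86164) × 360° = 27.38°.
Equatorial spacing = 27.38 × 111.3 km/° = 3047 km.
At 67° latitude, spacing = 3047 × cos(67°) = 1191 km.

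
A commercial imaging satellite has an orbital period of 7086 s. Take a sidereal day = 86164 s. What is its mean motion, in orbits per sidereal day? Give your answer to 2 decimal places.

12.16

Orbits per sidereal day = 86164 / 7086.0 = 12.160.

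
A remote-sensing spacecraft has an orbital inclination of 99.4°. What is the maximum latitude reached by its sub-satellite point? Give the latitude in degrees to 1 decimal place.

80.6°

Retrograde orbit: the ground track reaches ±(180° − i) = ±(180 − 99.4) = ±80.6°.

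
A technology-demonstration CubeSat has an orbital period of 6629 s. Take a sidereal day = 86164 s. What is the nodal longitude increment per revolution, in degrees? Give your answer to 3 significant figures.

27.7°

During one orbit Earth rotates (6629.0 / 86164) × 360° = 27.70°.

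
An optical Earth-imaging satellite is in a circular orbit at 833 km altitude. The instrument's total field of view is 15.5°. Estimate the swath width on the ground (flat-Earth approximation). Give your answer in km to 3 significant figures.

227 km

Half-angle = 15.5°/2 = 7.75°.
Swath width ≈ 2h·tan(θ/2) = 2 × 833 × tan(7.75°) = 226.7 km.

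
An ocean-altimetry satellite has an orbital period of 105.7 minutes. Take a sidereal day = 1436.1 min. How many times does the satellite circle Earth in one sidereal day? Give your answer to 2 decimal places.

T = 105.7 min = 6342.0 s.
Orbits per sidereal day = 86166 / 6342.0 = 13.587.

13.59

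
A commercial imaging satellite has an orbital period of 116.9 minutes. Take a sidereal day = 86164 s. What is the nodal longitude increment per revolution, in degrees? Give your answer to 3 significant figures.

T = 116.9 min = 7014.0 s.
During one orbit Earth rotates (7014.0 / 86164) × 360° = 29.31°.

29.3°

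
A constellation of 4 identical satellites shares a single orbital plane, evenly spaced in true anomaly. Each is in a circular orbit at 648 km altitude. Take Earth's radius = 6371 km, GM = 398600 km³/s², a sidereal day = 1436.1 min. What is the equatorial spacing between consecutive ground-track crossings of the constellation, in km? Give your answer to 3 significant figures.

680 km

Semi-major axis a = 6371 + 648 = 7019 km. Period T = 2π√(a³/μ) = 2π√(7019³/398600) = 5852.3 s = 97.54 min.
Single-satellite node shift = (5852.3/86166) × 360° = 24.45°.
With 4 satellites evenly phased, successive equator crossings are 24.45/4 = 6.113° apart.
That is 6.113 × 111.2 = 680 km at the equator.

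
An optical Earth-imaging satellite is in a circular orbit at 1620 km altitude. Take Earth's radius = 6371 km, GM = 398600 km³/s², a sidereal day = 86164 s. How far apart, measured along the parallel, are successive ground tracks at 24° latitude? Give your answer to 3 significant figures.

3020 km

Semi-major axis a = 6371 + 1620 = 7991 km. Period T = 2π√(a³/μ) = 2π√(7991³/398600) = 7109.1 s = 118.48 min.
Node shift per orbit = (7109.1/86164) × 360° = 29.70°.
Equatorial spacing = 29.70 × 111.2 km/° = 3303 km.
At 24° latitude, spacing = 3303 × cos(24°) = 3017 km.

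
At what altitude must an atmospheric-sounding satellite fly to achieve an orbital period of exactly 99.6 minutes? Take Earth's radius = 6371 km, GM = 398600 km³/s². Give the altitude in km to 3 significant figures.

747 km

T = 99.6 min = 5976.0 s.
From T = 2π√(a³/μ): a = (μ T²/4π²)^(1/3) = (398600 × 5976.0² / 4π²)^(1/3) = 7118 km.
Altitude h = a − R = 7118 − 6371 = 747 km.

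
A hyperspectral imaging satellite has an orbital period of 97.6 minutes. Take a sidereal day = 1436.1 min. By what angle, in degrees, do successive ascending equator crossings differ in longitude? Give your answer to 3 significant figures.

T = 97.6 min = 5856.0 s.
During one orbit Earth rotates (5856.0 / 86166) × 360° = 24.47°.

24.5°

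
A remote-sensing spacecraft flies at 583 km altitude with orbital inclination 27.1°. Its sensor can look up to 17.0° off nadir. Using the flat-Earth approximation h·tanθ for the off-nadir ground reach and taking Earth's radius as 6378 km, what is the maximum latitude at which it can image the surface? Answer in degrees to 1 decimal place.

For a prograde orbit the ground track reaches latitude ±i = ±27.1°.
Sensor half-swath on the ground ≈ 583·tan(17.0°) = 178 km = 1.60° of latitude.
Maximum observable latitude ≈ 27.1 + 1.60 = 28.7°.

28.7°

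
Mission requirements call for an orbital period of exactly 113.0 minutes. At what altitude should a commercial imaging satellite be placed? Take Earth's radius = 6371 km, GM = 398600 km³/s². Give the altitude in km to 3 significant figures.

1370 km

T = 113.0 min = 6780.0 s.
From T = 2π√(a³/μ): a = (μ T²/4π²)^(1/3) = (398600 × 6780.0² / 4π²)^(1/3) = 7742 km.
Altitude h = a − R = 7742 − 6371 = 1371 km.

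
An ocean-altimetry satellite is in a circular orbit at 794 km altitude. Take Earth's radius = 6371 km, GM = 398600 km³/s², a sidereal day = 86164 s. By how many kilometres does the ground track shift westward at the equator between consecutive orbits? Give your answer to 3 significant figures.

2800 km

Semi-major axis a = 6371 + 794 = 7165 km. Period T = 2π√(a³/μ) = 2π√(7165³/398600) = 6035.8 s = 100.60 min.
During one orbit Earth rotates (6035.8 / 86164) × 360° = 25.22°.
At the equator that is 25.22° × (2π·6371/360) km/° = 25.22 × 111.2 = 2804 km.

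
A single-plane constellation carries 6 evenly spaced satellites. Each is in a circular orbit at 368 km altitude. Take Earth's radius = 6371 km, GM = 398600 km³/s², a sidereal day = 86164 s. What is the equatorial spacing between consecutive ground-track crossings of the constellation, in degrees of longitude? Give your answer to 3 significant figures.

Semi-major axis a = 6371 + 368 = 6739 km. Period T = 2π√(a³/μ) = 2π√(6739³/398600) = 5505.6 s = 91.76 min.
Single-satellite node shift = (5505.6/86164) × 360° = 23.00°.
With 6 satellites evenly phased, successive equator crossings are 23.00/6 = 3.834° apart.

3.83°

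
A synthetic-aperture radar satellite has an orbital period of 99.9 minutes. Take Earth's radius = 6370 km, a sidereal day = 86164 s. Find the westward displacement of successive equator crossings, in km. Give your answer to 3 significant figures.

T = 99.9 min = 5994.0 s.
During one orbit Earth rotates (5994.0 / 86164) × 360° = 25.04°.
At the equator that is 25.04° × (2π·6370/360) km/° = 25.04 × 111.2 = 2784 km.

2780 km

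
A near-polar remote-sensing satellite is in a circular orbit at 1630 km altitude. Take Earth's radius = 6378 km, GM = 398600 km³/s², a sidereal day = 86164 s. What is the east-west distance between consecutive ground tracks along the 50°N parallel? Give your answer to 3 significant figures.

Semi-major axis a = 6378 + 1630 = 8008 km. Period T = 2π√(a³/μ) = 2π√(8008³/398600) = 7131.8 s = 118.86 min.
Node shift per orbit = (7131.8/86164) × 360° = 29.80°.
Equatorial spacing = 29.80 × 111.3 km/° = 3317 km.
At 50° latitude, spacing = 3317 × cos(50°) = 2132 km.

2130 km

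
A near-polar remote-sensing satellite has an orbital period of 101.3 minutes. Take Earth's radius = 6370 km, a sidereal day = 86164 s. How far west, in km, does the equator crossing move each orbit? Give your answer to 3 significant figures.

T = 101.3 min = 6078.0 s.
During one orbit Earth rotates (6078.0 / 86164) × 360° = 25.39°.
At the equator that is 25.39° × (2π·6370/360) km/° = 25.39 × 111.2 = 2823 km.

2820 km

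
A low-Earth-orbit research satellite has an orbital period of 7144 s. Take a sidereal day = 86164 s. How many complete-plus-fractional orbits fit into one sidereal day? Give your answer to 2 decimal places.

Orbits per sidereal day = 86164 / 7144.0 = 12.061.

12.06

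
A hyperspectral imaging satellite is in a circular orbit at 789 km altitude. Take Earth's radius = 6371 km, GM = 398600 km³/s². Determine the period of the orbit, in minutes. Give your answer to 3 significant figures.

Semi-major axis a = 6371 + 789 = 7160 km. Period T = 2π√(a³/μ) = 2π√(7160³/398600) = 6029.5 s = 100.49 min.

100 min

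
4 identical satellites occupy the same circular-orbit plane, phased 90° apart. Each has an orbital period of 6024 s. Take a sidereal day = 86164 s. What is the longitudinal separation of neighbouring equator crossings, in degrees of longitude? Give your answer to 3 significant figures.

Single-satellite node shift = (6024.0/86164) × 360° = 25.17°.
With 4 satellites evenly phased, successive equator crossings are 25.17/4 = 6.292° apart.

6.29°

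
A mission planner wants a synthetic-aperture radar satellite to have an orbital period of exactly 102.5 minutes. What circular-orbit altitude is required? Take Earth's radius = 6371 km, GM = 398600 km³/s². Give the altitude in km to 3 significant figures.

884 km

T = 102.5 min = 6150.0 s.
From T = 2π√(a³/μ): a = (μ T²/4π²)^(1/3) = (398600 × 6150.0² / 4π²)^(1/3) = 7255 km.
Altitude h = a − R = 7255 − 6371 = 884 km.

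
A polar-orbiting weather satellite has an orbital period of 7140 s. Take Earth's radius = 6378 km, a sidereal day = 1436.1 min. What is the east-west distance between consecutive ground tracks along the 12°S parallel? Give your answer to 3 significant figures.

Node shift per orbit = (7140.0/86166) × 360° = 29.83°.
Equatorial spacing = 29.83 × 111.3 km/° = 3321 km.
At 12° latitude, spacing = 3321 × cos(12°) = 3248 km.

3250 km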